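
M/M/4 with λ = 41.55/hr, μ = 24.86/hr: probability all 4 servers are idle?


a = λ/μ = 41.55/24.86 = 1.6714; ρ = a/c = 0.4178
Σ_{k=0}^{3} a^k/k! (terms k=0..3) = 1.00000 + 1.67136 + 1.39672 + 0.77814 = 4.84622
Tail: a^4/(4!(1−ρ)) = 7.80332/(24·0.5822) = 0.55850
P₀ = 1/(4.84622 + 0.55850) = 1/5.40473 = 0.185023

Final: 0.185023


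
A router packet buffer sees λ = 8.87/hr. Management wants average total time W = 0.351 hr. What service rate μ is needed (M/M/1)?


W = 1/(μ−λ) ⇒ μ − λ = 1/W = 1/0.351 = 2.8490
μ = λ + 1/W = 8.87 + 2.8490 = 11.7190 per hr

Final: 11.7190 /hr


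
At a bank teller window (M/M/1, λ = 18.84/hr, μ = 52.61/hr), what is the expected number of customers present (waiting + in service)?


ρ = λ/μ = 18.84/52.61 = 0.3581
L = ρ/(1−ρ) = 0.3581/(1 − 0.3581) = 0.3581/0.6419 = 0.5579

Final: 0.5579


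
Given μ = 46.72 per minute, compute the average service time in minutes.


Mean service time = 1/μ = 1/46.72 minute = 0.02140 minute
In minutes: 0.02140 × 1 = 0.02140 min

Final: 0.02140 min


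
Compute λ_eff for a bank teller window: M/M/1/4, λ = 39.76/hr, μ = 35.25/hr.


ρ = 1.1279; P_K = (1−ρ)ρ^4/(1−ρ^5) = 0.250801
λ_eff = λ(1 − P_K) = 39.76·(1 − 0.250801) = 39.76·0.749199 = 29.7882 /hr

Final: 29.7882 /hr


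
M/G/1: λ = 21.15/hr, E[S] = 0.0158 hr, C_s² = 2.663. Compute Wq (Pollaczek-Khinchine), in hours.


ρ = λ·E[S] = 21.15·0.0158 = 0.3342
E[S²] = E[S]²(1+C_s²) = 0.0158²·(1+2.663) = 0.0009144
Wq = λ·E[S²]/(2(1−ρ)) = 21.15·0.0009144/(2·0.6658) = 0.01452 hr

Final: 0.01452 hr


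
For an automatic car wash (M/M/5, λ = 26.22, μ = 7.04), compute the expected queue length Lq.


a = λ/μ = 3.7244; ρ = a/5 = 0.7449
P₀ = 0.019343
Lq = P₀·a^c·ρ / (c!·(1−ρ)²) = 0.019343·716.63851·0.7449/(120·0.06508)
= 1.32213

Final: 1.32213


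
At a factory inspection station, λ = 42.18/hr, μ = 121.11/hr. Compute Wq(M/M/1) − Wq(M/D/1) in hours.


ρ = 42.18/121.11 = 0.3483
Wq(M/M/1) = ρ/(μ−λ) = 0.3483/78.93 = 0.004412 hr
Wq(M/D/1) = ρ/(2(μ−λ)) = 0.002206 hr
Savings = 0.004412 − 0.002206 = 0.002206 hr

Final: 0.002206 hr


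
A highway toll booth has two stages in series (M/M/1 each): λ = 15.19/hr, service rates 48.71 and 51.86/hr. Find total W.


Each node sees arrival rate λ = 15.19/hr (tandem ⇒ throughput preserved).
W₁ = 1/(μ₁−λ) = 1/(48.71−15.19) = 0.02983 hr
W₂ = 1/(μ₂−λ) = 1/(51.86−15.19) = 0.02727 hr
W_total = W₁ + W₂ = 0.02983 + 0.02727 = 0.05710 hr

Final: 0.05710 hr


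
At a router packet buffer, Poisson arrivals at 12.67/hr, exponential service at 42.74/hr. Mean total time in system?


W = 1/(μ−λ) = 1/(42.74 − 12.67) = 1/30.07 = 0.03326 hr

Final: 0.03326 hr


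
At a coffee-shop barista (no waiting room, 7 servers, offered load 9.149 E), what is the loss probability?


B(c,a) = (a^c/c!) / Σ_{k=0}^{c} a^k/k!
a^7/7! = 1064.596065
Σ terms (k=0..7): 1.00000 + 9.14900 + 41.85210 + 127.63496 + 291.93305 + 534.17910 + 814.53410 + 1064.59607 = 2884.878372
B = 1064.596065/2884.878372 = 0.369026

Final: 0.369026


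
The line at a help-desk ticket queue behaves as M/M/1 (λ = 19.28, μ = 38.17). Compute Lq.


ρ = 19.28/38.17 = 0.5051
Lq = ρ²/(1−ρ) = 0.2551/0.4949 = 0.5155

Final: 0.5155


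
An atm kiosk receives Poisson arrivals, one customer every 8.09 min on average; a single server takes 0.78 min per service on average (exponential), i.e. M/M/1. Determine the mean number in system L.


λ = 60/8.09 = 7.4166 /hr
μ = 60/0.78 = 76.9231 /hr
ρ = λ/μ = 7.4166/76.9231 = 0.09642
L = ρ/(1−ρ) = 0.09642/0.9036 = 0.1067

Final: 0.1067


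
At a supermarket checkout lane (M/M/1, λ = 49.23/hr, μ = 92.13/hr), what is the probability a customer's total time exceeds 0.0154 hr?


W ~ Exponential(μ−λ) for M/M/1.
μ − λ = 92.13 − 49.23 = 42.9000
P(W > t) = e^{−(μ−λ)t} = e^{−0.6607} = 0.516510

Final: 0.516510


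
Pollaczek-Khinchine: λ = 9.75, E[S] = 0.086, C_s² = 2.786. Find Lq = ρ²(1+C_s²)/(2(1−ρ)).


ρ = λ·E[S] = 9.75·0.086 = 0.8385
Lq = ρ²(1+C_s²)/(2(1−ρ)) = 0.7031·(1+2.786)/(2·0.1615)
= 0.7031·3.7860/0.3230 = 8.24108

Final: 8.24108


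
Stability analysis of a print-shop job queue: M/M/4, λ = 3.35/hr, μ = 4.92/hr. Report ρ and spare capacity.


Total capacity cμ = 4·4.92 = 19.68/hr
ρ = λ/(cμ) = 3.35/19.68 = 0.1702
Stable ⇔ ρ < 1: YES
Spare capacity = cμ − λ = 19.68 − 3.35 = 16.33/hr

Final: ρ = 0.1702; stable; margin = 16.33/hr


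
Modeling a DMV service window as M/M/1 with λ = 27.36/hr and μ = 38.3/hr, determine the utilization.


ρ = λ/μ = 27.36/38.3 = 0.7144

Final: 0.7144


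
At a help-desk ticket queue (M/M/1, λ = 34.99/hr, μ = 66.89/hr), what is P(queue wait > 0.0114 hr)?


ρ = 34.99/66.89 = 0.5231
P(Wq > t) = ρ·e^{−(μ−λ)t} = 0.5231·e^{−0.3637}
= 0.5231·0.695127 = 0.363620

Final: 0.363620


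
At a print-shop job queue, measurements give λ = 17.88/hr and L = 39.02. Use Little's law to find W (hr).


W = L/λ = 39.02/17.88 = 2.1823 hr

Final: 2.1823 hr


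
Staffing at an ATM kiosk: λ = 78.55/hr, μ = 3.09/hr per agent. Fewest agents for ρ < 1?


Stability requires cμ > λ ⇔ c > λ/μ.
λ/μ = 78.55/3.09 = 25.4207
Minimum integer c = ⌊25.4207⌋ + 1 = 26
Check: 26·3.09 = 80.34 > 78.55, while 25·3.09 = 77.25 ≤ 78.55

Final: 26 servers


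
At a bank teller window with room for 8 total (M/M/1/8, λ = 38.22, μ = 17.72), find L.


ρ = 38.22/17.72 = 2.1569
L = ρ[1 − (K+1)ρ^K + Kρ^(K+1)] / [(1−ρ)(1−ρ^(K+1))]
Numerator: 2.1569·(1 − 9·468.398743 + 8·1010.282166) = 8342.115981
Denominator: (-1.1569)·(-1009.282166) = 1167.623273
L = 8342.115981/1167.623273 = 7.1445

Final: 7.1445


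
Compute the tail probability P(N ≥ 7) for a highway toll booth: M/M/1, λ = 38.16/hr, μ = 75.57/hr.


ρ = 38.16/75.57 = 0.5050
P(N ≥ n) = ρ^n = 0.5050^7 = 0.008372

Final: 0.008372


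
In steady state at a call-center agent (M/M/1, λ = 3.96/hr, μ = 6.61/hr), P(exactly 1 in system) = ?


ρ = 3.96/6.61 = 0.5991
P_n = (1−ρ)·ρ^n = (1 − 0.5991)·0.5991^1 = 0.4009·0.599092 = 0.240181

Final: 0.240181


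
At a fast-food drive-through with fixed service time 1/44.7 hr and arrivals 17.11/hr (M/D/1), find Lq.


ρ = 17.11/44.7 = 0.3828
M/D/1: Lq = ρ²/(2(1−ρ)) = 0.1465/(2·0.6172) = 0.11869

Final: 0.11869


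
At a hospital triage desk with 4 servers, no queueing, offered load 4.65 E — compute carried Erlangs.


B(4,4.65) = 0.369655 (Erlang-B)
Carried load = a(1 − B) = 4.65·(1 − 0.369655) = 4.65·0.630345 = 2.9311 E

Final: 2.9311 Erlangs


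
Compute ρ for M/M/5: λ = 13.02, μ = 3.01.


ρ = λ/(cμ) = 13.02/(5·3.01) = 13.02/15.05 = 0.8651

Final: 0.8651


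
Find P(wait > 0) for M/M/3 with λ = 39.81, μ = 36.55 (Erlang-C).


a = λ/μ = 1.0892; ρ = a/3 = 0.3631
P₀ = 0.331073 (from M/M/c formula)
C(c,a) = [a^c/(c!(1−ρ))]·P₀ = [1.29215/(6·0.6369)]·0.331073
= 0.33812·0.331073 = 0.111942

Final: 0.111942


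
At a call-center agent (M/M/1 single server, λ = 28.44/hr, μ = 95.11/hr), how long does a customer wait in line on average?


ρ = 28.44/95.11 = 0.2990
Wq = ρ/(μ−λ) = 0.2990/(95.11 − 28.44) = 0.2990/66.67 = 0.004485 hr

Final: 0.004485 hr


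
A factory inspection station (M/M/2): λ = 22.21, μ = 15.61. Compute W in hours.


a = 1.4228; ρ = 0.7114; P₀ = 0.168632
Lq = P₀·a^c·ρ/(c!(1−ρ)²) = 1.45792
Wq = Lq/λ = 1.45792/22.21 = 0.06564 hr
W = Wq + 1/μ = 0.06564 + 0.06406 = 0.12970 hr

Final: 0.12970 hr


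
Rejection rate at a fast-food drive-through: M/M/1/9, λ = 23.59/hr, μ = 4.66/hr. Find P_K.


ρ = λ/μ = 23.59/4.66 = 5.0622
P_K = (1−ρ)ρ^K/(1−ρ^(K+1)) = (-4.0622·2183123.063558)/(1 − 11051474.907583)
= -8868351.844025/-11051473.907583 = 0.802459

Final: 0.802459


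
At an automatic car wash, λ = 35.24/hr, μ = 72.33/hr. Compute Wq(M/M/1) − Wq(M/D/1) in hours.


ρ = 35.24/72.33 = 0.4872
Wq(M/M/1) = ρ/(μ−λ) = 0.4872/37.09 = 0.01314 hr
Wq(M/D/1) = ρ/(2(μ−λ)) = 0.006568 hr
Savings = 0.01314 − 0.006568 = 0.006568 hr

Final: 0.006568 hr


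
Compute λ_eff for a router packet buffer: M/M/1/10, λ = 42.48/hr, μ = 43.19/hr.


ρ = 0.9836; P_K = (1−ρ)ρ^10/(1−ρ^11) = 0.083564
λ_eff = λ(1 − P_K) = 42.48·(1 − 0.083564) = 42.48·0.916436 = 38.9302 /hr

Final: 38.9302 /hr


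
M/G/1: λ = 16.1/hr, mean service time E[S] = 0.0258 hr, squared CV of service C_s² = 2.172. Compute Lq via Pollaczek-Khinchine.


ρ = λ·E[S] = 16.1·0.0258 = 0.4154
Lq = ρ²(1+C_s²)/(2(1−ρ)) = 0.1725·(1+2.172)/(2·0.5846)
= 0.1725·3.1720/1.1692 = 0.46808

Final: 0.46808


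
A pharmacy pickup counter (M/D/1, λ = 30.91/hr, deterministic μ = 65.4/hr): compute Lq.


ρ = 30.91/65.4 = 0.4726
M/D/1: Lq = ρ²/(2(1−ρ)) = 0.2234/(2·0.5274) = 0.21179

Final: 0.21179


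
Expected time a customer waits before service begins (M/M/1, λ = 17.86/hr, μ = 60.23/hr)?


ρ = 17.86/60.23 = 0.2965
Wq = ρ/(μ−λ) = 0.2965/(60.23 − 17.86) = 0.2965/42.37 = 0.006999 hr

Final: 0.006999 hr


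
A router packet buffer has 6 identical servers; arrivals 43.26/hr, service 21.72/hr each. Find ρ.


ρ = λ/(cμ) = 43.26/(6·21.72) = 43.26/130.32 = 0.3320

Final: 0.3320


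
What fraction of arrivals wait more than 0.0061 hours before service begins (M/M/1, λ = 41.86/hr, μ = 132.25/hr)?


ρ = 41.86/132.25 = 0.3165
P(Wq > t) = ρ·e^{−(μ−λ)t} = 0.3165·e^{−0.5514}
= 0.3165·0.576155 = 0.182366

Final: 0.182366


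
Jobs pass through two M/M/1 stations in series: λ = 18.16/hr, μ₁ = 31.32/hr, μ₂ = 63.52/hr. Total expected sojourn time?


Each node sees arrival rate λ = 18.16/hr (tandem ⇒ throughput preserved).
W₁ = 1/(μ₁−λ) = 1/(31.32−18.16) = 0.07599 hr
W₂ = 1/(μ₂−λ) = 1/(63.52−18.16) = 0.02205 hr
W_total = W₁ + W₂ = 0.07599 + 0.02205 = 0.09803 hr

Final: 0.09803 hr


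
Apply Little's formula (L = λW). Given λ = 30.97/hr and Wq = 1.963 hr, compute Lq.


Lq = λWq = 30.97·1.963 = 60.7941

Final: 60.7941


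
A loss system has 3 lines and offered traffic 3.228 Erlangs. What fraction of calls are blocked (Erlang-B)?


B(c,a) = (a^c/c!) / Σ_{k=0}^{c} a^k/k!
a^3/3! = 5.605951
Σ terms (k=0..3): 1.00000 + 3.22800 + 5.20999 + 5.60595 = 15.043943
B = 5.605951/15.043943 = 0.372638

Final: 0.372638


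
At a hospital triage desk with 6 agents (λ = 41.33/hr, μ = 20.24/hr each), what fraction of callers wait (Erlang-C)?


a = λ/μ = 2.0420; ρ = a/6 = 0.3403
P₀ = 0.129552 (from M/M/c formula)
C(c,a) = [a^c/(c!(1−ρ))]·P₀ = [72.49856/(720·0.6597)]·0.129552
= 0.15264·0.129552 = 0.019775

Final: 0.019775


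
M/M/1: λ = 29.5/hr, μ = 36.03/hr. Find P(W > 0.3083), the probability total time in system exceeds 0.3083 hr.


W ~ Exponential(μ−λ) for M/M/1.
μ − λ = 36.03 − 29.5 = 6.5300
P(W > t) = e^{−(μ−λ)t} = e^{−2.0132} = 0.133561

Final: 0.133561


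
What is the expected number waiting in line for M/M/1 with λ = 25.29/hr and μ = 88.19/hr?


ρ = 25.29/88.19 = 0.2868
Lq = ρ²/(1−ρ) = 0.08224/0.7132 = 0.1153

Final: 0.1153


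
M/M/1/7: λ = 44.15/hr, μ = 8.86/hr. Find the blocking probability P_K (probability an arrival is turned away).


ρ = λ/μ = 44.15/8.86 = 4.9831
P_K = (1−ρ)ρ^K/(1−ρ^(K+1)) = (-3.9831·76291.982799)/(1 − 380168.289003)
= -303876.306204/-380167.289003 = 0.799323

Final: 0.799323


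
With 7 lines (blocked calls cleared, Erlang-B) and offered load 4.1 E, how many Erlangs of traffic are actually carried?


B(7,4.1) = 0.067933 (Erlang-B)
Carried load = a(1 − B) = 4.1·(1 − 0.067933) = 4.1·0.932067 = 3.8215 E

Final: 3.8215 Erlangs


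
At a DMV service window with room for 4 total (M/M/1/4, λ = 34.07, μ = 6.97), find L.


ρ = 34.07/6.97 = 4.8881
L = ρ[1 − (K+1)ρ^K + Kρ^(K+1)] / [(1−ρ)(1−ρ^(K+1))]
Numerator: 4.8881·(1 − 5·570.896554 + 4·2790.594779) = 40614.648268
Denominator: (-3.8881)·(-2789.594779) = 10846.200647
L = 40614.648268/10846.200647 = 3.7446

Final: 3.7446


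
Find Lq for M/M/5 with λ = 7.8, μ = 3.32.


a = λ/μ = 2.3494; ρ = a/5 = 0.4699
P₀ = 0.093763
Lq = P₀·a^c·ρ / (c!·(1−ρ)²) = 0.093763·71.57850·0.4699/(120·0.28103)
= 0.09351

Final: 0.09351


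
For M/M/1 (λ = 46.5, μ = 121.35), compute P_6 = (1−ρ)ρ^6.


ρ = 46.5/121.35 = 0.3832
P_n = (1−ρ)·ρ^n = (1 − 0.3832)·0.3832^6 = 0.6168·0.003166 = 0.001953

Final: 0.001953


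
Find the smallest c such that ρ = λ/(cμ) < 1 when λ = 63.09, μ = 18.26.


Stability requires cμ > λ ⇔ c > λ/μ.
λ/μ = 63.09/18.26 = 3.4551
Minimum integer c = ⌊3.4551⌋ + 1 = 4
Check: 4·18.26 = 73.04 > 63.09, while 3·18.26 = 54.78 ≤ 63.09

Final: 4 servers


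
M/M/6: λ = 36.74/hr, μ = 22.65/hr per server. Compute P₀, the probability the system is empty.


a = λ/μ = 36.74/22.65 = 1.6221; ρ = a/c = 0.2703
Σ_{k=0}^{5} a^k/k! (terms k=0..5) = 1.00000 + 1.62208 + 1.31556 + 0.71131 + 0.28845 + 0.09358 = 5.03098
Tail: a^6/(6!(1−ρ)) = 18.21485/(720·0.7297) = 0.03467
P₀ = 1/(5.03098 + 0.03467) = 1/5.06565 = 0.197408

Final: 0.197408


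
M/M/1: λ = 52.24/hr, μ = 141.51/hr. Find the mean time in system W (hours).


W = 1/(μ−λ) = 1/(141.51 − 52.24) = 1/89.27 = 0.01120 hr

Final: 0.01120 hr


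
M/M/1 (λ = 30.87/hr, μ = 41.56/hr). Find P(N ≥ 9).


ρ = 30.87/41.56 = 0.7428
P(N ≥ n) = ρ^n = 0.7428^9 = 0.068826

Final: 0.068826


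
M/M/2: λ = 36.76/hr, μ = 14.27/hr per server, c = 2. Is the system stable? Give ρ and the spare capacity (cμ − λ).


Total capacity cμ = 2·14.27 = 28.54/hr
ρ = λ/(cμ) = 36.76/28.54 = 1.2880
Stable ⇔ ρ < 1: NO
Spare capacity = cμ − λ = 28.54 − 36.76 = -8.22/hr

Final: ρ = 1.2880; unstable; margin = -8.22/hr


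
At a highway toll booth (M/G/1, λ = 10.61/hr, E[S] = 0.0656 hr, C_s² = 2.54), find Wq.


ρ = λ·E[S] = 10.61·0.0656 = 0.6960
E[S²] = E[S]²(1+C_s²) = 0.0656²·(1+2.54) = 0.015234
Wq = λ·E[S²]/(2(1−ρ)) = 10.61·0.015234/(2·0.3040) = 0.26586 hr

Final: 0.26586 hr


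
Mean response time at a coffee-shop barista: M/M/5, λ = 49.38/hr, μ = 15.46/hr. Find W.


a = 3.1940; ρ = 0.6388; P₀ = 0.037408
Lq = P₀·a^c·ρ/(c!(1−ρ)²) = 0.50744
Wq = Lq/λ = 0.50744/49.38 = 0.01028 hr
W = Wq + 1/μ = 0.01028 + 0.06468 = 0.07496 hr

Final: 0.07496 hr


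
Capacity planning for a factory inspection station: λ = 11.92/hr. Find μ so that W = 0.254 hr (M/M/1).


W = 1/(μ−λ) ⇒ μ − λ = 1/W = 1/0.254 = 3.9370
μ = λ + 1/W = 11.92 + 3.9370 = 15.8570 per hr

Final: 15.8570 /hr


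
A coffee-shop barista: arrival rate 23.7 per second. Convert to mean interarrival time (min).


Mean interarrival time = 1/λ = 1/23.7 second = 0.04219 second
In minutes: 0.04219 × 0.0166667 = 0.0007032 min

Final: 0.0007032 min


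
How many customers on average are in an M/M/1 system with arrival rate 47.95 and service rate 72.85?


ρ = λ/μ = 47.95/72.85 = 0.6582
L = ρ/(1−ρ) = 0.6582/(1 − 0.6582) = 0.6582/0.3418 = 1.9257

Final: 1.9257


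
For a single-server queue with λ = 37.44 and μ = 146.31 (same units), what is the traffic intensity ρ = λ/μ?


ρ = λ/μ = 37.44/146.31 = 0.2559

Final: 0.2559


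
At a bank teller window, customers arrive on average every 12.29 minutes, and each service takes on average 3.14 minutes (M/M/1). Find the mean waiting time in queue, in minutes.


λ = 60/12.29 = 4.8820 /hr
μ = 60/3.14 = 19.1083 /hr
ρ = λ/μ = 4.8820/19.1083 = 0.2555
Wq = ρ/(μ−λ) = 0.2555/(19.1083−4.8820) = 0.01796 hr
In minutes: 0.01796·60 = 1.078 min

Final: 1.078 min


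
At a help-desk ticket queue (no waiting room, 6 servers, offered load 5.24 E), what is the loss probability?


B(c,a) = (a^c/c!) / Σ_{k=0}^{c} a^k/k!
a^6/6! = 28.751150
Σ terms (k=0..6): 1.00000 + 5.24000 + 13.72880 + 23.97964 + 31.41332 + 32.92116 + 28.75115 = 137.034077
B = 28.751150/137.034077 = 0.209810

Final: 0.209810


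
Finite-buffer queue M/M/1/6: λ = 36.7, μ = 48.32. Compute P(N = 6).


ρ = λ/μ = 36.7/48.32 = 0.7595
P_K = (1−ρ)ρ^K/(1−ρ^(K+1)) = (0.2405·0.191971)/(1 − 0.145806)
= 0.046165/0.854194 = 0.054045

Final: 0.054045


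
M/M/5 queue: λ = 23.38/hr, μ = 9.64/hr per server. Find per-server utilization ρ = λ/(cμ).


ρ = λ/(cμ) = 23.38/(5·9.64) = 23.38/48.20 = 0.4851

Final: 0.4851


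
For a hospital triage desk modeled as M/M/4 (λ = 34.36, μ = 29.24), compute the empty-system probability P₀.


a = λ/μ = 34.36/29.24 = 1.1751; ρ = a/c = 0.2938
Σ_{k=0}^{3} a^k/k! (terms k=0..3) = 1.00000 + 1.17510 + 0.69043 + 0.27044 = 3.13598
Tail: a^4/(4!(1−ρ)) = 1.90679/(24·0.7062) = 0.11250
P₀ = 1/(3.13598 + 0.11250) = 1/3.24848 = 0.307836

Final: 0.307836


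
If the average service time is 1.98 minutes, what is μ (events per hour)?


μ = 1/(service time) in consistent units.
1 hour = 60 min, so μ = 60/1.98 = 30.3030 per hour

Final: 30.3030 /hr


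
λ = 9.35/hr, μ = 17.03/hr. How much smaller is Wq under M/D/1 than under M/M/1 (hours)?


ρ = 9.35/17.03 = 0.5490
Wq(M/M/1) = ρ/(μ−λ) = 0.5490/7.68 = 0.07149 hr
Wq(M/D/1) = ρ/(2(μ−λ)) = 0.03574 hr
Savings = 0.07149 − 0.03574 = 0.03574 hr

Final: 0.03574 hr


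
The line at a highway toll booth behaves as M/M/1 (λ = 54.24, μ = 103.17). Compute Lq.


ρ = 54.24/103.17 = 0.5257
Lq = ρ²/(1−ρ) = 0.2764/0.4743 = 0.5828

Final: 0.5828


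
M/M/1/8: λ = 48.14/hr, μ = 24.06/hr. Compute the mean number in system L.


ρ = 48.14/24.06 = 2.0008
L = ρ[1 − (K+1)ρ^K + Kρ^(K+1)] / [(1−ρ)(1−ρ^(K+1))]
Numerator: 2.0008·(1 − 9·256.852445 + 8·513.918399) = 3602.847204
Denominator: (-1.0008)·(-512.918399) = 513.344765
L = 3602.847204/513.344765 = 7.0184

Final: 7.0184


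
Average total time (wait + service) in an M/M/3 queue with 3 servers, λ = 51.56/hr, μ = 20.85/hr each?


a = 2.4729; ρ = 0.8243; P₀ = 0.047903
Lq = P₀·a^c·ρ/(c!(1−ρ)²) = 3.22387
Wq = Lq/λ = 3.22387/51.56 = 0.06253 hr
W = Wq + 1/μ = 0.06253 + 0.04796 = 0.11049 hr

Final: 0.11049 hr


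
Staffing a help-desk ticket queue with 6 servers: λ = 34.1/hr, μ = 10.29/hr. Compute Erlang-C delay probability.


a = λ/μ = 3.3139; ρ = a/6 = 0.5523
P₀ = 0.035292 (from M/M/c formula)
C(c,a) = [a^c/(c!(1−ρ))]·P₀ = [1324.44530/(720·0.4477)]·0.035292
= 4.10894·0.035292 = 0.145013

Final: 0.145013


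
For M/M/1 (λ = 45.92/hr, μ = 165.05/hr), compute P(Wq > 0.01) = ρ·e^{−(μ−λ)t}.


ρ = 45.92/165.05 = 0.2782
P(Wq > t) = ρ·e^{−(μ−λ)t} = 0.2782·e^{−1.1913}
= 0.2782·0.303826 = 0.084530

Final: 0.084530


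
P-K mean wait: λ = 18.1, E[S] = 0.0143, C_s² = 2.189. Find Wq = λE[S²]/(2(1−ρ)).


ρ = λ·E[S] = 18.1·0.0143 = 0.2588
E[S²] = E[S]²(1+C_s²) = 0.0143²·(1+2.189) = 0.0006521
Wq = λ·E[S²]/(2(1−ρ)) = 18.1·0.0006521/(2·0.7412) = 0.007963 hr

Final: 0.007963 hr


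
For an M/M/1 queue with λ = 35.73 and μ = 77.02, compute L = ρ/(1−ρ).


ρ = λ/μ = 35.73/77.02 = 0.4639
L = ρ/(1−ρ) = 0.4639/(1 − 0.4639) = 0.4639/0.5361 = 0.8653

Final: 0.8653


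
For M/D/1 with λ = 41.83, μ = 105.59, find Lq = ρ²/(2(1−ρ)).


ρ = 41.83/105.59 = 0.3962
M/D/1: Lq = ρ²/(2(1−ρ)) = 0.1569/(2·0.6038) = 0.12995

Final: 0.12995


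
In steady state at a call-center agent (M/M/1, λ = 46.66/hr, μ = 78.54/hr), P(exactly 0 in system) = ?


ρ = 46.66/78.54 = 0.5941
P_n = (1−ρ)·ρ^n = (1 − 0.5941)·0.5941^0 = 0.4059·1.000000 = 0.405908

Final: 0.405908


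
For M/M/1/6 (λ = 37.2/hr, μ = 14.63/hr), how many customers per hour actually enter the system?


ρ = 2.5427; P_K = (1−ρ)ρ^6/(1−ρ^7) = 0.607605
λ_eff = λ(1 − P_K) = 37.2·(1 − 0.607605) = 37.2·0.392395 = 14.5971 /hr

Final: 14.5971 /hr


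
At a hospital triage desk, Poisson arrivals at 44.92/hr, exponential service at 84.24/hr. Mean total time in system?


W = 1/(μ−λ) = 1/(84.24 − 44.92) = 1/39.32 = 0.02543 hr

Final: 0.02543 hr


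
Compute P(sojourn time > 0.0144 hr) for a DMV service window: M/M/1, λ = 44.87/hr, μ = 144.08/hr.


W ~ Exponential(μ−λ) for M/M/1.
μ − λ = 144.08 − 44.87 = 99.2100
P(W > t) = e^{−(μ−λ)t} = e^{−1.4286} = 0.239638

Final: 0.239638


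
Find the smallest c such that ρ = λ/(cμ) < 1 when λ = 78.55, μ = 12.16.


Stability requires cμ > λ ⇔ c > λ/μ.
λ/μ = 78.55/12.16 = 6.4597
Minimum integer c = ⌊6.4597⌋ + 1 = 7
Check: 7·12.16 = 85.12 > 78.55, while 6·12.16 = 72.96 ≤ 78.55

Final: 7 servers


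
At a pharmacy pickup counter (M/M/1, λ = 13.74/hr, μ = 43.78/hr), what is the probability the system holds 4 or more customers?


ρ = 13.74/43.78 = 0.3138
P(N ≥ n) = ρ^n = 0.3138^4 = 0.009702

Final: 0.009702


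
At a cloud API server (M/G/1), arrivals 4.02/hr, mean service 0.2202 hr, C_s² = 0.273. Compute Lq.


ρ = λ·E[S] = 4.02·0.2202 = 0.8852
Lq = ρ²(1+C_s²)/(2(1−ρ)) = 0.7836·(1+0.273)/(2·0.1148)
= 0.7836·1.2730/0.2296 = 4.34469

Final: 4.34469


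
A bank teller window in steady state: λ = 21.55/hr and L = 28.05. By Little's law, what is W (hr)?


W = L/λ = 28.05/21.55 = 1.3016 hr

Final: 1.3016 hr


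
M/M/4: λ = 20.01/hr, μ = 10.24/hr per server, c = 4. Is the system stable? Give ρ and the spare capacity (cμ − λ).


Total capacity cμ = 4·10.24 = 40.96/hr
ρ = λ/(cμ) = 20.01/40.96 = 0.4885
Stable ⇔ ρ < 1: YES
Spare capacity = cμ − λ = 40.96 − 20.01 = 20.95/hr

Final: ρ = 0.4885; stable; margin = 20.95/hr


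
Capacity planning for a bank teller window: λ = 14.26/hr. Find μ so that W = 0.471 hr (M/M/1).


W = 1/(μ−λ) ⇒ μ − λ = 1/W = 1/0.471 = 2.1231
μ = λ + 1/W = 14.26 + 2.1231 = 16.3831 per hr

Final: 16.3831 /hr


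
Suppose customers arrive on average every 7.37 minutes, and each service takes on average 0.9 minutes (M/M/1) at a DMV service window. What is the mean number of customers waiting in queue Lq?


λ = 60/7.37 = 8.1411 /hr
μ = 60/0.9 = 66.6667 /hr
ρ = λ/μ = 8.1411/66.6667 = 0.1221
Lq = ρ²/(1−ρ) = 0.01491/0.8779 = 0.01699

Final: 0.01699


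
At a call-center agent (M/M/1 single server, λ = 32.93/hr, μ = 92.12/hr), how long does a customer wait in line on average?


ρ = 32.93/92.12 = 0.3575
Wq = ρ/(μ−λ) = 0.3575/(92.12 − 32.93) = 0.3575/59.19 = 0.006039 hr

Final: 0.006039 hr


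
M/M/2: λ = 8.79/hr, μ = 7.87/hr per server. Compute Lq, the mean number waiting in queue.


a = λ/μ = 1.1169; ρ = a/2 = 0.5584
P₀ = 0.283327
Lq = P₀·a^c·ρ / (c!·(1−ρ)²) = 0.283327·1.24746·0.5584/(2·0.19497)
= 0.50619

Final: 0.50619


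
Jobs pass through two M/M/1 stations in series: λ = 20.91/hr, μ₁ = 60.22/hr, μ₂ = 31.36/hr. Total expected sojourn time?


Each node sees arrival rate λ = 20.91/hr (tandem ⇒ throughput preserved).
W₁ = 1/(μ₁−λ) = 1/(60.22−20.91) = 0.02544 hr
W₂ = 1/(μ₂−λ) = 1/(31.36−20.91) = 0.09569 hr
W_total = W₁ + W₂ = 0.02544 + 0.09569 = 0.12113 hr

Final: 0.12113 hr


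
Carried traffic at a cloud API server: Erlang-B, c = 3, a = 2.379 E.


B(3,2.379) = 0.265478 (Erlang-B)
Carried load = a(1 − B) = 2.379·(1 − 0.265478) = 2.379·0.734522 = 1.7474 E

Final: 1.7474 Erlangs


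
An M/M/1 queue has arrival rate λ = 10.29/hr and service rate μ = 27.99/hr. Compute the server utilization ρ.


ρ = λ/μ = 10.29/27.99 = 0.3676

Final: 0.3676


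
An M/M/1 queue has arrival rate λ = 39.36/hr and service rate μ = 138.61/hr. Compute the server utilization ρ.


ρ = λ/μ = 39.36/138.61 = 0.2840

Final: 0.2840


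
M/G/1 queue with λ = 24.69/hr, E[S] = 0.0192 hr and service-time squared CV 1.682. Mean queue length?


ρ = λ·E[S] = 24.69·0.0192 = 0.4740
Lq = ρ²(1+C_s²)/(2(1−ρ)) = 0.2247·(1+1.682)/(2·0.5260)
= 0.2247·2.6820/1.0519 = 0.57296

Final: 0.57296


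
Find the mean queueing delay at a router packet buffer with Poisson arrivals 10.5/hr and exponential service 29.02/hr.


ρ = 10.5/29.02 = 0.3618
Wq = ρ/(μ−λ) = 0.3618/(29.02 − 10.5) = 0.3618/18.52 = 0.01954 hr

Final: 0.01954 hr


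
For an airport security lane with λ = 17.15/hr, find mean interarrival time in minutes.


Mean interarrival time = 1/λ = 1/17.15 hour = 0.05831 hour
In minutes: 0.05831 × 60 = 3.4985 min

Final: 3.4985 min


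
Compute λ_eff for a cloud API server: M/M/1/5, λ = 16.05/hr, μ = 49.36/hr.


ρ = 0.3252; P_K = (1−ρ)ρ^5/(1−ρ^6) = 0.002456
λ_eff = λ(1 − P_K) = 16.05·(1 − 0.002456) = 16.05·0.997544 = 16.0106 /hr

Final: 16.0106 /hr


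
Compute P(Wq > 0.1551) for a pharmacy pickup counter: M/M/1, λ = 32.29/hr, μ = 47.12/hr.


ρ = 32.29/47.12 = 0.6853
P(Wq > t) = ρ·e^{−(μ−λ)t} = 0.6853·e^{−2.3001}
= 0.6853·0.100246 = 0.068695

Final: 0.068695


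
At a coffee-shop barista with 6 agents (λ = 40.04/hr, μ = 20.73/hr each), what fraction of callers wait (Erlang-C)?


a = λ/μ = 1.9315; ρ = a/6 = 0.3219
P₀ = 0.144757 (from M/M/c formula)
C(c,a) = [a^c/(c!(1−ρ))]·P₀ = [51.92405/(720·0.6781)]·0.144757
= 0.10635·0.144757 = 0.015395

Final: 0.015395


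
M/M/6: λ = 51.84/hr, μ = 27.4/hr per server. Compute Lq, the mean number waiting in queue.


a = λ/μ = 1.8920; ρ = a/6 = 0.3153
P₀ = 0.150615
Lq = P₀·a^c·ρ / (c!·(1−ρ)²) = 0.150615·45.86555·0.3153/(720·0.46878)
= 0.006454

Final: 0.006454


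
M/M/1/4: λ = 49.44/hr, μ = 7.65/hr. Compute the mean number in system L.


ρ = 49.44/7.65 = 6.4627
L = ρ[1 − (K+1)ρ^K + Kρ^(K+1)] / [(1−ρ)(1−ρ^(K+1))]
Numerator: 6.4627·(1 − 5·1744.488487 + 4·11274.184421) = 235084.261037
Denominator: (-5.4627)·(-11273.184421) = 61582.532933
L = 235084.261037/61582.532933 = 3.8174

Final: 3.8174


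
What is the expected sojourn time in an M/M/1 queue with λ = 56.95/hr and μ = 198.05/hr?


W = 1/(μ−λ) = 1/(198.05 − 56.95) = 1/141.10 = 0.007087 hr

Final: 0.007087 hr


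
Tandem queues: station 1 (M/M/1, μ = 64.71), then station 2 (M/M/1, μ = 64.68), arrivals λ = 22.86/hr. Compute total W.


Each node sees arrival rate λ = 22.86/hr (tandem ⇒ throughput preserved).
W₁ = 1/(μ₁−λ) = 1/(64.71−22.86) = 0.02389 hr
W₂ = 1/(μ₂−λ) = 1/(64.68−22.86) = 0.02391 hr
W_total = W₁ + W₂ = 0.02389 + 0.02391 = 0.04781 hr

Final: 0.04781 hr


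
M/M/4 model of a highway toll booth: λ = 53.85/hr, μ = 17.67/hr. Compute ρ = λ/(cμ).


ρ = λ/(cμ) = 53.85/(4·17.67) = 53.85/70.68 = 0.7619

Final: 0.7619


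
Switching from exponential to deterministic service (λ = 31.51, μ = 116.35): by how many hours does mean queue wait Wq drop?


ρ = 31.51/116.35 = 0.2708
Wq(M/M/1) = ρ/(μ−λ) = 0.2708/84.84 = 0.003192 hr
Wq(M/D/1) = ρ/(2(μ−λ)) = 0.001596 hr
Savings = 0.003192 − 0.001596 = 0.001596 hr

Final: 0.001596 hr


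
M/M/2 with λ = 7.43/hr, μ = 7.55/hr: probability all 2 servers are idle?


a = λ/μ = 7.43/7.55 = 0.9841; ρ = a/c = 0.4921
Σ_{k=0}^{1} a^k/k! (terms k=0..1) = 1.00000 + 0.98411 = 1.98411
Tail: a^2/(2!(1−ρ)) = 0.96846/(2·0.5079) = 0.95331
P₀ = 1/(1.98411 + 0.95331) = 1/2.93742 = 0.340435

Final: 0.340435


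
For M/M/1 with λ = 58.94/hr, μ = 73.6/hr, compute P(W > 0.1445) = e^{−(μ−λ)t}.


W ~ Exponential(μ−λ) for M/M/1.
μ − λ = 73.6 − 58.94 = 14.6600
P(W > t) = e^{−(μ−λ)t} = e^{−2.1184} = 0.120227

Final: 0.120227


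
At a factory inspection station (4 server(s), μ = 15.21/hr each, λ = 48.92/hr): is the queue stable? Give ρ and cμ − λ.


Total capacity cμ = 4·15.21 = 60.84/hr
ρ = λ/(cμ) = 48.92/60.84 = 0.8041
Stable ⇔ ρ < 1: YES
Spare capacity = cμ − λ = 60.84 − 48.92 = 11.92/hr

Final: ρ = 0.8041; stable; margin = 11.92/hr


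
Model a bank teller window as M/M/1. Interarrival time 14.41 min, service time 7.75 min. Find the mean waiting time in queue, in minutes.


λ = 60/14.41 = 4.1638 /hr
μ = 60/7.75 = 7.7419 /hr
ρ = λ/μ = 4.1638/7.7419 = 0.5378
Wq = ρ/(μ−λ) = 0.5378/(7.7419−4.1638) = 0.15031 hr
In minutes: 0.15031·60 = 9.018 min

Final: 9.018 min


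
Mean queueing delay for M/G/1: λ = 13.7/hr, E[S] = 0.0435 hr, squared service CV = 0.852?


ρ = λ·E[S] = 13.7·0.0435 = 0.5959
E[S²] = E[S]²(1+C_s²) = 0.0435²·(1+0.852) = 0.003504
Wq = λ·E[S²]/(2(1−ρ)) = 13.7·0.003504/(2·0.4041) = 0.05941 hr

Final: 0.05941 hr


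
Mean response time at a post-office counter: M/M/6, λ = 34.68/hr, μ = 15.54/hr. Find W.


a = 2.2317; ρ = 0.3719; P₀ = 0.107042
Lq = P₀·a^c·ρ/(c!(1−ρ)²) = 0.01732
Wq = Lq/λ = 0.01732/34.68 = 0.0004993 hr
W = Wq + 1/μ = 0.0004993 + 0.06435 = 0.06485 hr

Final: 0.06485 hr


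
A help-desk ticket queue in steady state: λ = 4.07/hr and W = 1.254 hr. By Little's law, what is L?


L = λW = 4.07·1.254 = 5.1038

Final: 5.1038


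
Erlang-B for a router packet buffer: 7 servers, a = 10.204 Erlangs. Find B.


B(c,a) = (a^c/c!) / Σ_{k=0}^{c} a^k/k!
a^7/7! = 2285.402053
Σ terms (k=0..7): 1.00000 + 10.20400 + 52.06081 + 177.07616 + 451.72129 + 921.87281 + 1567.79835 + 2285.40205 = 5467.135466
B = 2285.402053/5467.135466 = 0.418026

Final: 0.418026


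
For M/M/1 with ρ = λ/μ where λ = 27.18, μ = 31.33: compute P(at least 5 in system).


ρ = 27.18/31.33 = 0.8675
P(N ≥ n) = ρ^n = 0.8675^5 = 0.491411

Final: 0.491411


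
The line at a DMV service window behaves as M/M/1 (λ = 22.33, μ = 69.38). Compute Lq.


ρ = 22.33/69.38 = 0.3219
Lq = ρ²/(1−ρ) = 0.1036/0.6781 = 0.1528

Final: 0.1528


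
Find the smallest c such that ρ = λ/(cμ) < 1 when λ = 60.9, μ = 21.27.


Stability requires cμ > λ ⇔ c > λ/μ.
λ/μ = 60.9/21.27 = 2.8632
Minimum integer c = ⌊2.8632⌋ + 1 = 3
Check: 3·21.27 = 63.81 > 60.9, while 2·21.27 = 42.54 ≤ 60.9

Final: 3 servers


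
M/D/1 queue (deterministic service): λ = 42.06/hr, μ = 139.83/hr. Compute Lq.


ρ = 42.06/139.83 = 0.3008
M/D/1: Lq = ρ²/(2(1−ρ)) = 0.09048/(2·0.6992) = 0.06470

Final: 0.06470


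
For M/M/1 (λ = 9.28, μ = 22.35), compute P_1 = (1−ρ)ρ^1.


ρ = 9.28/22.35 = 0.4152
P_n = (1−ρ)·ρ^n = (1 − 0.4152)·0.4152^1 = 0.5848·0.415213 = 0.242811

Final: 0.242811


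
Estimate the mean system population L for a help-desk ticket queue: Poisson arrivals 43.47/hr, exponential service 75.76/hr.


ρ = λ/μ = 43.47/75.76 = 0.5738
L = ρ/(1−ρ) = 0.5738/(1 − 0.5738) = 0.5738/0.4262 = 1.3462

Final: 1.3462


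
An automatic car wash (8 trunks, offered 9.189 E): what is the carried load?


B(8,9.189) = 0.298807 (Erlang-B)
Carried load = a(1 − B) = 9.189·(1 − 0.298807) = 9.189·0.701193 = 6.4433 E

Final: 6.4433 Erlangs


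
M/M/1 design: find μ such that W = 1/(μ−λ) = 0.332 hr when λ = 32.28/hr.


W = 1/(μ−λ) ⇒ μ − λ = 1/W = 1/0.332 = 3.0120
μ = λ + 1/W = 32.28 + 3.0120 = 35.2920 per hr

Final: 35.2920 /hr


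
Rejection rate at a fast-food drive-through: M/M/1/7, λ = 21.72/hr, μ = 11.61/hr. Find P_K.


ρ = λ/μ = 21.72/11.61 = 1.8708
P_K = (1−ρ)ρ^K/(1−ρ^(K+1)) = (-0.8708·80.203479)/(1 − 150.044752)
= -69.841273/-149.044752 = 0.468593

Final: 0.468593


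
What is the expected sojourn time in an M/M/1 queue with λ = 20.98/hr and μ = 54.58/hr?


W = 1/(μ−λ) = 1/(54.58 − 20.98) = 1/33.60 = 0.02976 hr

Final: 0.02976 hr


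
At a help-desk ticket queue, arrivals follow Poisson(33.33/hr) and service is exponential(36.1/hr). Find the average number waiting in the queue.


ρ = 33.33/36.1 = 0.9233
Lq = ρ²/(1−ρ) = 0.8524/0.07673 = 11.1092

Final: 11.1092


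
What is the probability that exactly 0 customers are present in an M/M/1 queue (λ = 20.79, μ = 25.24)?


ρ = 20.79/25.24 = 0.8237
P_n = (1−ρ)·ρ^n = (1 − 0.8237)·0.8237^0 = 0.1763·1.000000 = 0.176307

Final: 0.176307


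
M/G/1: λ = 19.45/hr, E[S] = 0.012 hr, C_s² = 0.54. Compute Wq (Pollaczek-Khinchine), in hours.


ρ = λ·E[S] = 19.45·0.012 = 0.2334
E[S²] = E[S]²(1+C_s²) = 0.012²·(1+0.54) = 0.0002218
Wq = λ·E[S²]/(2(1−ρ)) = 19.45·0.0002218/(2·0.7666) = 0.002813 hr

Final: 0.002813 hr


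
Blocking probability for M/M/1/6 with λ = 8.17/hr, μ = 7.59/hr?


ρ = λ/μ = 8.17/7.59 = 1.0764
P_K = (1−ρ)ρ^K/(1−ρ^(K+1)) = (-0.07642·1.555542)/(1 − 1.674411)
= -0.118869/-0.674411 = 0.176256

Final: 0.176256


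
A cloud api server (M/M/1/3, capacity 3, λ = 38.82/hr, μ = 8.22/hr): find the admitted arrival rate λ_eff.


ρ = 4.7226; P_K = (1−ρ)ρ^3/(1−ρ^4) = 0.789841
λ_eff = λ(1 − P_K) = 38.82·(1 − 0.789841) = 38.82·0.210159 = 8.1584 /hr

Final: 8.1584 /hr


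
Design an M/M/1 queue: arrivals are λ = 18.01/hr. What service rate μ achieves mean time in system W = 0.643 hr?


W = 1/(μ−λ) ⇒ μ − λ = 1/W = 1/0.643 = 1.5552
μ = λ + 1/W = 18.01 + 1.5552 = 19.5652 per hr

Final: 19.5652 /hr


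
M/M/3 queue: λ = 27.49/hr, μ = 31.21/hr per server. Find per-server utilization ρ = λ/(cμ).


ρ = λ/(cμ) = 27.49/(3·31.21) = 27.49/93.63 = 0.2936

Final: 0.2936


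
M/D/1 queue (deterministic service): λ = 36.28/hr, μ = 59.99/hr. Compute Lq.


ρ = 36.28/59.99 = 0.6048
M/D/1: Lq = ρ²/(2(1−ρ)) = 0.3657/(2·0.3952) = 0.46269

Final: 0.46269


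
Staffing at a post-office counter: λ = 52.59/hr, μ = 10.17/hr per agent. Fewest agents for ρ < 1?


Stability requires cμ > λ ⇔ c > λ/μ.
λ/μ = 52.59/10.17 = 5.1711
Minimum integer c = ⌊5.1711⌋ + 1 = 6
Check: 6·10.17 = 61.02 > 52.59, while 5·10.17 = 50.85 ≤ 52.59

Final: 6 servers


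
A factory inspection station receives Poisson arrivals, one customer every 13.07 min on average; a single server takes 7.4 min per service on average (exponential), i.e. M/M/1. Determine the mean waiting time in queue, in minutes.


λ = 60/13.07 = 4.5907 /hr
μ = 60/7.4 = 8.1081 /hr
ρ = λ/μ = 4.5907/8.1081 = 0.5662
Wq = ρ/(μ−λ) = 0.5662/(8.1081−4.5907) = 0.16096 hr
In minutes: 0.16096·60 = 9.658 min

Final: 9.658 min


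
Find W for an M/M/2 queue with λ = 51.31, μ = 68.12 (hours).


a = 0.7532; ρ = 0.3766; P₀ = 0.452839
Lq = P₀·a^c·ρ/(c!(1−ρ)²) = 0.12450
Wq = Lq/λ = 0.12450/51.31 = 0.002426 hr
W = Wq + 1/μ = 0.002426 + 0.01468 = 0.01711 hr

Final: 0.01711 hr


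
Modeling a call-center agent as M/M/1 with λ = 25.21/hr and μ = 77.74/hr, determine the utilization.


ρ = λ/μ = 25.21/77.74 = 0.3243

Final: 0.3243


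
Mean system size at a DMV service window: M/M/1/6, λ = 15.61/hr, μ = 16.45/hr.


ρ = 15.61/16.45 = 0.9489
L = ρ[1 − (K+1)ρ^K + Kρ^(K+1)] / [(1−ρ)(1−ρ^(K+1))]
Numerator: 0.9489·(1 − 7·0.730167 + 6·0.692882) = 0.043767
Denominator: (0.05106)·(0.307118) = 0.015683
L = 0.043767/0.015683 = 2.7908

Final: 2.7908


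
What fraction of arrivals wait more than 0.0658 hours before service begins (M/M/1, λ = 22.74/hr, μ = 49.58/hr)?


ρ = 22.74/49.58 = 0.4587
P(Wq > t) = ρ·e^{−(μ−λ)t} = 0.4587·e^{−1.7661}
= 0.4587·0.171003 = 0.078431

Final: 0.078431


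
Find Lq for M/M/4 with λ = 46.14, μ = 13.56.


a = λ/μ = 3.4027; ρ = a/4 = 0.8507
P₀ = 0.018464
Lq = P₀·a^c·ρ / (c!·(1−ρ)²) = 0.018464·134.05148·0.8507/(24·0.02230)
= 3.93379

Final: 3.93379


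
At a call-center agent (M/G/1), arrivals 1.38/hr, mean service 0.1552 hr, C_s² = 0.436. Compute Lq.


ρ = λ·E[S] = 1.38·0.1552 = 0.2142
Lq = ρ²(1+C_s²)/(2(1−ρ)) = 0.04587·(1+0.436)/(2·0.7858)
= 0.04587·1.4360/1.5716 = 0.04191

Final: 0.04191


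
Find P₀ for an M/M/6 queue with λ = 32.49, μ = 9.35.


a = λ/μ = 32.49/9.35 = 3.4749; ρ = a/c = 0.5791
Σ_{k=0}^{5} a^k/k! (terms k=0..5) = 1.00000 + 3.47487 + 6.03735 + 6.99299 + 6.07493 + 4.22191 = 27.80205
Tail: a^6/(6!(1−ρ)) = 1760.46990/(720·0.4209) = 5.80982
P₀ = 1/(27.80205 + 5.80982) = 1/33.61187 = 0.029751

Final: 0.029751


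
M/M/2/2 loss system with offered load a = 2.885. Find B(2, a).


B(c,a) = (a^c/c!) / Σ_{k=0}^{c} a^k/k!
a^2/2! = 4.161612
Σ terms (k=0..2): 1.00000 + 2.88500 + 4.16161 = 8.046612
B = 4.161612/8.046612 = 0.517188

Final: 0.517188


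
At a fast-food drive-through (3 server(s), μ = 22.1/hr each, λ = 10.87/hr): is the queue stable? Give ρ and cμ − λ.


Total capacity cμ = 3·22.1 = 66.30/hr
ρ = λ/(cμ) = 10.87/66.30 = 0.1640
Stable ⇔ ρ < 1: YES
Spare capacity = cμ − λ = 66.30 − 10.87 = 55.43/hr

Final: ρ = 0.1640; stable; margin = 55.43/hr


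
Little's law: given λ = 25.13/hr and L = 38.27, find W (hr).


W = L/λ = 38.27/25.13 = 1.5229 hr

Final: 1.5229 hr


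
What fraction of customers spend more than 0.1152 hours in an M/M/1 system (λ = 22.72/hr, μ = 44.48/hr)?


W ~ Exponential(μ−λ) for M/M/1.
μ − λ = 44.48 − 22.72 = 21.7600
P(W > t) = e^{−(μ−λ)t} = e^{−2.5068} = 0.081533

Final: 0.081533


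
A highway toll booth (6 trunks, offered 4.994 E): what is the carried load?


B(6,4.994) = 0.191396 (Erlang-B)
Carried load = a(1 − B) = 4.994·(1 − 0.191396) = 4.994·0.808604 = 4.0382 E

Final: 4.0382 Erlangs


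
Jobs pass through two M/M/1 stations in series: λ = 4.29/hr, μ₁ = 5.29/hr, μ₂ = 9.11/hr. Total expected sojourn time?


Each node sees arrival rate λ = 4.29/hr (tandem ⇒ throughput preserved).
W₁ = 1/(μ₁−λ) = 1/(5.29−4.29) = 1.00000 hr
W₂ = 1/(μ₂−λ) = 1/(9.11−4.29) = 0.20747 hr
W_total = W₁ + W₂ = 1.00000 + 0.20747 = 1.20747 hr

Final: 1.20747 hr


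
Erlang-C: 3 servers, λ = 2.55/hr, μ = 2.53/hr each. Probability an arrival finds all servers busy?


a = λ/μ = 1.0079; ρ = a/3 = 0.3360
P₀ = 0.360642 (from M/M/c formula)
C(c,a) = [a^c/(c!(1−ρ))]·P₀ = [1.02390/(6·0.6640)]·0.360642
= 0.25699·0.360642 = 0.092682

Final: 0.092682


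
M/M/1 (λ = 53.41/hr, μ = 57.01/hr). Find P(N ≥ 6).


ρ = 53.41/57.01 = 0.9369
P(N ≥ n) = ρ^n = 0.9369^6 = 0.676128

Final: 0.676128


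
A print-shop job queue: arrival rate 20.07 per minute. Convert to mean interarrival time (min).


Mean interarrival time = 1/λ = 1/20.07 minute = 0.04983 minute
In minutes: 0.04983 × 1 = 0.04983 min

Final: 0.04983 min


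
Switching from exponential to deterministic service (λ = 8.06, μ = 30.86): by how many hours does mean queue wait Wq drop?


ρ = 8.06/30.86 = 0.2612
Wq(M/M/1) = ρ/(μ−λ) = 0.2612/22.80 = 0.01146 hr
Wq(M/D/1) = ρ/(2(μ−λ)) = 0.005728 hr
Savings = 0.01146 − 0.005728 = 0.005728 hr

Final: 0.005728 hr


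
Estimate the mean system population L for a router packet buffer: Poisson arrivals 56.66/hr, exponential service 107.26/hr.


ρ = λ/μ = 56.66/107.26 = 0.5282
L = ρ/(1−ρ) = 0.5282/(1 − 0.5282) = 0.5282/0.4718 = 1.1198

Final: 1.1198


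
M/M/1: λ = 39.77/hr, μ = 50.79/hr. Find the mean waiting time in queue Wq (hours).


ρ = 39.77/50.79 = 0.7830
Wq = ρ/(μ−λ) = 0.7830/(50.79 − 39.77) = 0.7830/11.02 = 0.07106 hr

Final: 0.07106 hr


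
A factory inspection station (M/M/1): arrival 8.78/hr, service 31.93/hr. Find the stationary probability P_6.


ρ = 8.78/31.93 = 0.2750
P_n = (1−ρ)·ρ^n = (1 − 0.2750)·0.2750^6 = 0.7250·0.0004323 = 0.0003134

Final: 0.0003134


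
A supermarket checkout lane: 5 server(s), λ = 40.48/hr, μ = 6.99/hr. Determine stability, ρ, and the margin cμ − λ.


Total capacity cμ = 5·6.99 = 34.95/hr
ρ = λ/(cμ) = 40.48/34.95 = 1.1582
Stable ⇔ ρ < 1: NO
Spare capacity = cμ − λ = 34.95 − 40.48 = -5.53/hr

Final: ρ = 1.1582; unstable; margin = -5.53/hr
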